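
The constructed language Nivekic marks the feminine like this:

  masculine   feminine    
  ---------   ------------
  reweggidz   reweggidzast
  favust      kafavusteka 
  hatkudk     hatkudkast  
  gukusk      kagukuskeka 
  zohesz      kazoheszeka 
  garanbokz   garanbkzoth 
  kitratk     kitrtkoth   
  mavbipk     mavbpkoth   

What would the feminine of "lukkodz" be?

lukkodzast

zohesz and reweggidz both end in -z yet inflect differently (kazoheszeka, reweggidzast), so the final letter is not what conditions the rule; the second-to-last letter is.
"lukkodz" has second-to-last letter 'd'. The stems whose second-to-last letter is 'd' (reweggidz → reweggidzast, hatkudk → hatkudkast) add -ast.
The other patterns: stems whose second-to-last letter is 's' add ka- … -eka around the stem; stems whose second-to-last letter is 'k', 'p' or 't' delete the last vowel and add -oth.
So lukkodz → lukkodzast.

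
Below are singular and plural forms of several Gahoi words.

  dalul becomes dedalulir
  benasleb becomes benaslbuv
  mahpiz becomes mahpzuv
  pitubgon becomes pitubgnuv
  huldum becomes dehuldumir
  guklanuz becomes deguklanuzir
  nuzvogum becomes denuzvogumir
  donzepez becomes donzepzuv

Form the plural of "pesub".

depesubir

guklanuz and mahpiz both end in -z yet inflect differently (deguklanuzir, mahpzuv), so the final letter is not what conditions the rule; the last vowel is.
"pesub" has last vowel 'u'. The stems whose last vowel is 'u' (guklanuz → deguklanuzir, nuzvogum → denuzvogumir, dalul → dedalulir) add de- … -ir around the stem.
The other pattern: stems whose last vowel is 'e', 'i' or 'o' delete the last vowel and add -uv.
So pesub → depesubir.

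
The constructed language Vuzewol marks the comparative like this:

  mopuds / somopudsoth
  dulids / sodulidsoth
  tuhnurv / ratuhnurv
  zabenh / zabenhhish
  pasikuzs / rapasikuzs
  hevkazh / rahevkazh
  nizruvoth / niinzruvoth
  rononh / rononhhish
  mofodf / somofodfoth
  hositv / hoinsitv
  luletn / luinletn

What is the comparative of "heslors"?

rononh and nizruvoth both end in -h yet inflect differently (rononhhish, niinzruvoth), so the final letter is not what conditions the rule; the second-to-last letter is.
"heslors" has second-to-last letter 'r'. The one such stem in the data (tuhnurv → ratuhnurv) adds the prefix ra-, so the same rule applies.
The other patterns: stems whose second-to-last letter is 'd' add so- … -oth around the stem; stems whose second-to-last letter is 'n' double the final consonant and add -ish; stems whose second-to-last letter is 't' insert -in- after the first vowel.
So heslors → raheslors.

raheslors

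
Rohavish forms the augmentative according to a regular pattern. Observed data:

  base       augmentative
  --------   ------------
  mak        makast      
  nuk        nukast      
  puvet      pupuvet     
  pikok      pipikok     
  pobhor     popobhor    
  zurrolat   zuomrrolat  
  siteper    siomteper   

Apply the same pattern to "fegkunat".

feomgkunat

"fegkunat" has 3 vowels. The stems with 3 vowels (zurrolat → zuomrrolat, siteper → siomteper) insert -om- after the first vowel.
The other patterns: stems with 1 vowel add -ast; stems with 2 vowels repeat the first consonant+vowel as a prefix.
So fegkunat → feomgkunat.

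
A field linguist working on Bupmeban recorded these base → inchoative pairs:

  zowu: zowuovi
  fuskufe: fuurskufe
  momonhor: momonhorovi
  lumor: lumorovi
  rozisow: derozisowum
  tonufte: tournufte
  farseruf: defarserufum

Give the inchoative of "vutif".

devutifum

rozisow and momonhor both have last vowel 'o' yet inflect differently (derozisowum, momonhorovi), so the last vowel is not what conditions the rule; the final letter is.
"vutif" ends in -f. The one such stem in the data (farseruf → defarserufum) adds de- … -um around the stem, so the same rule applies.
So vutif → devutifum.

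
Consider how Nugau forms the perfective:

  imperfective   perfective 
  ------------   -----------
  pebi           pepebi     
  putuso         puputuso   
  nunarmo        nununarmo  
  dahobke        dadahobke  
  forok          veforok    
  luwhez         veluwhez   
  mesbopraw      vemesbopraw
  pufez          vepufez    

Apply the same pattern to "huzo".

"huzo" ends in a vowel. The stems ending in a vowel (pebi → pepebi, putuso → puputuso, nunarmo → nununarmo) repeat the first consonant+vowel as a prefix.
The other pattern: stems ending in a consonant add the prefix ve-.
So huzo → huhuzo.

huhuzo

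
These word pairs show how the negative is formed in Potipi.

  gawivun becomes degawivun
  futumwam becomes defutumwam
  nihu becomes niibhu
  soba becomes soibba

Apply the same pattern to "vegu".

veibgu

gawivun and nihu both have last vowel 'u' yet inflect differently (degawivun, niibhu), so the last vowel is not what conditions the rule; whether the stem ends in a vowel or a consonant is.
"vegu" ends in a vowel. The stems ending in a vowel (nihu → niibhu, soba → soibba) insert -ib- after the first vowel.
The other pattern: stems ending in a consonant add the prefix de-.
So vegu → veibgu.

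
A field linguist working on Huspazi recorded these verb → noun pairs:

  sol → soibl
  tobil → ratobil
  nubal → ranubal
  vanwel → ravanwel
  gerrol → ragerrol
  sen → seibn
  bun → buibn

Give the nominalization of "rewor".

tobil and sol both end in -l yet inflect differently (ratobil, soibl), so the final letter is not what conditions the rule; the number of vowels is.
"rewor" has 2 vowels. The stems with 2 vowels (tobil → ratobil, vanwel → ravanwel, gerrol → ragerrol) add the prefix ra-.
The other pattern: stems with 1 vowel insert -ib- after the first vowel.
So rewor → rarewor.

rarewor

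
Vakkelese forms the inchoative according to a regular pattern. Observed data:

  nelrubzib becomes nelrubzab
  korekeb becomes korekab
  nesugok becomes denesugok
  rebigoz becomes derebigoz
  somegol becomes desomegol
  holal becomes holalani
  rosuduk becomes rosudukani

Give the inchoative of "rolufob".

somegol and holal both end in -l yet inflect differently (desomegol, holalani), so the final letter is not what conditions the rule; the last vowel is.
"rolufob" has last vowel 'o'. The stems whose last vowel is 'o' (nesugok → denesugok, rebigoz → derebigoz, somegol → desomegol) add the prefix de-.
The other patterns: stems whose last vowel is 'e' or 'i' change the last vowel to 'a'; stems whose last vowel is 'a' or 'u' add -ani.
So rolufob → derolufob.

derolufob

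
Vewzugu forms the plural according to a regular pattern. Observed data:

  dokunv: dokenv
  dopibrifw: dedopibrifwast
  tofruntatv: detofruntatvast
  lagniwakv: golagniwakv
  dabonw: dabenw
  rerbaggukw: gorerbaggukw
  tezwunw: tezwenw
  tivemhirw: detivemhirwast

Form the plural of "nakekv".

gonakekv

"nakekv" has second-to-last letter 'k'. The stems whose second-to-last letter is 'k' (lagniwakv → golagniwakv, rerbaggukw → gorerbaggukw) add the prefix go-.
The other patterns: stems whose second-to-last letter is 'n' change the last vowel to 'e'; stems whose second-to-last letter is 'f', 'r' or 't' add de- … -ast around the stem.
So nakekv → gonakekv.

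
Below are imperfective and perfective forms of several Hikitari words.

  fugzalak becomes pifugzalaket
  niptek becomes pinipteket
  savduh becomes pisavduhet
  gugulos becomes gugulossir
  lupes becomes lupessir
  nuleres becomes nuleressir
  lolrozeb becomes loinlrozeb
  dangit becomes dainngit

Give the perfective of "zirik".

niptek and lupes both have last vowel 'e' yet inflect differently (pinipteket, lupessir), so the last vowel is not what conditions the rule; the final letter is.
"zirik" ends in -k. The stems ending in -k (fugzalak → pifugzalaket, niptek → pinipteket) add pi- … -et around the stem.
So zirik → piziriket.

piziriket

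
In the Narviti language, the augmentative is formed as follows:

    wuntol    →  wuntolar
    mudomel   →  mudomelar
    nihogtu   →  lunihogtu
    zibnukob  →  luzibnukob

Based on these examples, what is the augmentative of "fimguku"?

wuntol and zibnukob both have last vowel 'o' yet inflect differently (wuntolar, luzibnukob), so the last vowel is not what conditions the rule; the final letter is.
"fimguku" ends in -u. The one such stem in the data (nihogtu → lunihogtu) adds the prefix lu-, so the same rule applies.
So fimguku → lufimguku.

lufimguku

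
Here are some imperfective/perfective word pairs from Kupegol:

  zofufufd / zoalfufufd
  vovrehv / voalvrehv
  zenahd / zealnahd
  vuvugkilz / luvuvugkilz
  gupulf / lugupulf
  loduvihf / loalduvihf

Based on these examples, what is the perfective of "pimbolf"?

lupimbolf

gupulf and loduvihf both end in -f yet inflect differently (lugupulf, loalduvihf), so the final letter is not what conditions the rule; the second-to-last letter is.
"pimbolf" has second-to-last letter 'l'. The stems whose second-to-last letter is 'l' (vuvugkilz → luvuvugkilz, gupulf → lugupulf) add the prefix lu-.
The other pattern: stems whose second-to-last letter is 'f' or 'h' insert -al- after the first vowel.
So pimbolf → lupimbolf.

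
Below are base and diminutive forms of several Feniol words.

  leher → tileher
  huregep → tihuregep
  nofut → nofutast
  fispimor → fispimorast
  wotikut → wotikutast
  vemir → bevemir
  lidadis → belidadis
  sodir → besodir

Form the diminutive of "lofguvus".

lofguvusast

leher and fispimor both end in -r yet inflect differently (tileher, fispimorast), so the final letter is not what conditions the rule; the last vowel is.
"lofguvus" has last vowel 'u'. The stems whose last vowel is 'u' (nofut → nofutast, wotikut → wotikutast) add -ast.
The other patterns: stems whose last vowel is 'e' add the prefix ti-; stems whose last vowel is 'i' add the prefix be-.
So lofguvus → lofguvusast.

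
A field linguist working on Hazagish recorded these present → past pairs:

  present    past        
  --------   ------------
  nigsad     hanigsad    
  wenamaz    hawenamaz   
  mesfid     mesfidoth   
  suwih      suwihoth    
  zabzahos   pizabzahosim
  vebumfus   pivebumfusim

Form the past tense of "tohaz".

nigsad and mesfid both end in -d yet inflect differently (hanigsad, mesfidoth), so the final letter is not what conditions the rule; the last vowel is.
"tohaz" has last vowel 'a'. The stems whose last vowel is 'a' (nigsad → hanigsad, wenamaz → hawenamaz) add the prefix ha-.
The other patterns: stems whose last vowel is 'i' add -oth; stems whose last vowel is 'o' or 'u' add pi- … -im around the stem.
So tohaz → hatohaz.

hatohaz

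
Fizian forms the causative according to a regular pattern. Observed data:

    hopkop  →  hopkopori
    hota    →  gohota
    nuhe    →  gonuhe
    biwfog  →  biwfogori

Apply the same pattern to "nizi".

hota and hopkop both begin with h- yet inflect differently (gohota, hopkopori), so the first letter is not what conditions the rule; whether the stem ends in a vowel or a consonant is.
"nizi" ends in a vowel. The stems ending in a vowel (nuhe → gonuhe, hota → gohota) add the prefix go-.
The other pattern: stems ending in a consonant add -ori.
So nizi → gonizi.

gonizi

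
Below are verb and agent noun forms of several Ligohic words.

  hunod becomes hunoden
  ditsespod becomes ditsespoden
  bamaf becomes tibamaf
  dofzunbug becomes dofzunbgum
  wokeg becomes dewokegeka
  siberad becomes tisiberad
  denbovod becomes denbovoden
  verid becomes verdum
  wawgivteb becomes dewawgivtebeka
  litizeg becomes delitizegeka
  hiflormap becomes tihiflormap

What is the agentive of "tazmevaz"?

ditsespod and siberad both end in -d yet inflect differently (ditsespoden, tisiberad), so the final letter is not what conditions the rule; the last vowel is.
"tazmevaz" has last vowel 'a'. The stems whose last vowel is 'a' (hiflormap → tihiflormap, bamaf → tibamaf, siberad → tisiberad) add the prefix ti-.
So tazmevaz → titazmevaz.

titazmevaz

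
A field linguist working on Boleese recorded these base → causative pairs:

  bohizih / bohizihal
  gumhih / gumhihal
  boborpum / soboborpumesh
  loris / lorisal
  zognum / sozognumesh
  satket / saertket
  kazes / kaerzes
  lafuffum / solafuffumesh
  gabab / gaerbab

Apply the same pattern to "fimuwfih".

fimuwfihal

"fimuwfih" has last vowel 'i'. The stems whose last vowel is 'i' (loris → lorisal, gumhih → gumhihal, bohizih → bohizihal) add -al.
So fimuwfih → fimuwfihal.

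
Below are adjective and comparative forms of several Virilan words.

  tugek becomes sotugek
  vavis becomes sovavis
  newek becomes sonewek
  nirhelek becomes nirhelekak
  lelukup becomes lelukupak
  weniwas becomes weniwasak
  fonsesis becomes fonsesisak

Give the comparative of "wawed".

tugek and nirhelek both end in -k yet inflect differently (sotugek, nirhelekak), so the final letter is not what conditions the rule; the number of vowels is.
"wawed" has 2 vowels. The stems with 2 vowels (tugek → sotugek, vavis → sovavis, newek → sonewek) add the prefix so-.
The other pattern: stems with 3 vowels add -ak.
So wawed → sowawed.

sowawed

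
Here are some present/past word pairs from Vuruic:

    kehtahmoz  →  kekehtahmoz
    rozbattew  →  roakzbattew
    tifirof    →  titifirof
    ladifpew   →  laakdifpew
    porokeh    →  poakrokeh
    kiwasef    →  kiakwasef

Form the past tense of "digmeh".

kiwasef and tifirof both end in -f yet inflect differently (kiakwasef, titifirof), so the final letter is not what conditions the rule; the last vowel is.
"digmeh" has last vowel 'e'. The stems whose last vowel is 'e' (rozbattew → roakzbattew, porokeh → poakrokeh, kiwasef → kiakwasef) insert -ak- after the first vowel.
So digmeh → diakgmeh.

diakgmeh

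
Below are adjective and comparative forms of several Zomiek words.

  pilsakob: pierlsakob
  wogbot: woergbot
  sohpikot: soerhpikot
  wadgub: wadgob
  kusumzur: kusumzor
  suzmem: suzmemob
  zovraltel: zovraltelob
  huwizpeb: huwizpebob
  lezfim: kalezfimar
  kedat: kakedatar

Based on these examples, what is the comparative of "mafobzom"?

maerfobzom

"mafobzom" has last vowel 'o'. The stems whose last vowel is 'o' (pilsakob → pierlsakob, wogbot → woergbot, sohpikot → soerhpikot) insert -er- after the first vowel.
So mafobzom → maerfobzom.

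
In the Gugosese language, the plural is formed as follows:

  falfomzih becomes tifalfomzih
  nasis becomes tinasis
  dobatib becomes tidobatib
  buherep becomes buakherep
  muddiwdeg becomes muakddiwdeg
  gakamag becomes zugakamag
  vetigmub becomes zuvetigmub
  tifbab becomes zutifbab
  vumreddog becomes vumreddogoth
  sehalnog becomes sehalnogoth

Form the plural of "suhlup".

zusuhlup

"suhlup" has last vowel 'u'. The one such stem in the data (vetigmub → zuvetigmub) adds the prefix zu-, so the same rule applies.
The other patterns: stems whose last vowel is 'i' add the prefix ti-; stems whose last vowel is 'e' insert -ak- after the first vowel; stems whose last vowel is 'o' add -oth.
So suhlup → zusuhlup.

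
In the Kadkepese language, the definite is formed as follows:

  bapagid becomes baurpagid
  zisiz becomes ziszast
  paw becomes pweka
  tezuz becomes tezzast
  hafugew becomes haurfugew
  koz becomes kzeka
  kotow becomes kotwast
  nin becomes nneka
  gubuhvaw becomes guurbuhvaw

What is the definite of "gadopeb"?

gaurdopeb

paw and kotow both end in -w yet inflect differently (pweka, kotwast), so the final letter is not what conditions the rule; the number of vowels is.
"gadopeb" has 3 vowels. The stems with 3 vowels (bapagid → baurpagid, hafugew → haurfugew, gubuhvaw → guurbuhvaw) insert -ur- after the first vowel.
So gadopeb → gaurdopeb.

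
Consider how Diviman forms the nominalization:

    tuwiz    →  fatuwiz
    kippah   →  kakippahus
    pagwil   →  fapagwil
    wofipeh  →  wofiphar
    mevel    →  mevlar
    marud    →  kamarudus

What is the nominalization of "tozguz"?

kippah and wofipeh both end in -h yet inflect differently (kakippahus, wofiphar), so the final letter is not what conditions the rule; the last vowel is.
"tozguz" has last vowel 'u'. The one such stem in the data (marud → kamarudus) adds ka- … -us around the stem, so the same rule applies.
So tozguz → katozguzus.

katozguzus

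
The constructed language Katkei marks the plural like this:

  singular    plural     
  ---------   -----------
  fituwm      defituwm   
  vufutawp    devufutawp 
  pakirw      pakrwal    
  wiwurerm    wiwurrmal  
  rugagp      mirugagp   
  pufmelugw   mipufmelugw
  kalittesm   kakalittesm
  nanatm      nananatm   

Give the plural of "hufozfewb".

dehufozfewb

fituwm and wiwurerm both end in -m yet inflect differently (defituwm, wiwurrmal), so the final letter is not what conditions the rule; the second-to-last letter is.
"hufozfewb" has second-to-last letter 'w'. The stems whose second-to-last letter is 'w' (fituwm → defituwm, vufutawp → devufutawp) add the prefix de-.
The other patterns: stems whose second-to-last letter is 'r' delete the last vowel and add -al; stems whose second-to-last letter is 'g' add the prefix mi-; stems whose second-to-last letter is 's' or 't' repeat the first consonant+vowel as a prefix.
So hufozfewb → dehufozfewb.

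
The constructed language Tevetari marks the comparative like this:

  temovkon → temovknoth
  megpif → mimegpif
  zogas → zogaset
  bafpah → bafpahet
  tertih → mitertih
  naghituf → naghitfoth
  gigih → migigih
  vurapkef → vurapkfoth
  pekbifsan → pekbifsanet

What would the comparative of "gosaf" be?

"gosaf" has last vowel 'a'. The stems whose last vowel is 'a' (zogas → zogaset, pekbifsan → pekbifsanet, bafpah → bafpahet) add -et.
The other patterns: stems whose last vowel is 'i' add the prefix mi-; stems whose last vowel is 'e', 'o' or 'u' delete the last vowel and add -oth.
So gosaf → gosafet.

gosafet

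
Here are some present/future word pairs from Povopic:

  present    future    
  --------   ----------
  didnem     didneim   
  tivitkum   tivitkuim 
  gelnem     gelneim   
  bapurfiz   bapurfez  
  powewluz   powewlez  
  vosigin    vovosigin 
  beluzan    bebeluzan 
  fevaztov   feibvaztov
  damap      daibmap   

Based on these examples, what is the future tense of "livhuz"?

tivitkum and powewluz both have last vowel 'u' yet inflect differently (tivitkuim, powewlez), so the last vowel is not what conditions the rule; the final letter is.
"livhuz" ends in -z. The stems ending in -z (bapurfiz → bapurfez, powewluz → powewlez) change the last vowel to 'e'.
So livhuz → livhez.

livhez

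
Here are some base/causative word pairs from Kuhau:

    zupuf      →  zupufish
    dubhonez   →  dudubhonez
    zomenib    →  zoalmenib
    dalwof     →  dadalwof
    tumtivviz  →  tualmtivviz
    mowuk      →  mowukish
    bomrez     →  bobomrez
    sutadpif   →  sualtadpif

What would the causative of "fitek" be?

fifitek

bomrez and tumtivviz both end in -z yet inflect differently (bobomrez, tualmtivviz), so the final letter is not what conditions the rule; the last vowel is.
"fitek" has last vowel 'e'. The stems whose last vowel is 'e' (bomrez → bobomrez, dubhonez → dudubhonez) repeat the first consonant+vowel as a prefix.
So fitek → fifitek.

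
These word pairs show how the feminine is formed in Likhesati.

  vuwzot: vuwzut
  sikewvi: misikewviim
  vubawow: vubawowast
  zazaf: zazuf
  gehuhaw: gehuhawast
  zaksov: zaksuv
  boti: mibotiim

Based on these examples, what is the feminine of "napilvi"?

vubawow and vuwzot both have last vowel 'o' yet inflect differently (vubawowast, vuwzut), so the last vowel is not what conditions the rule; the final letter is.
"napilvi" ends in -i. The stems ending in -i (sikewvi → misikewviim, boti → mibotiim) add mi- … -im around the stem.
The other patterns: stems ending in -w add -ast; stems ending in -f, -t or -v change the last vowel to 'u'.
So napilvi → minapilviim.

minapilviim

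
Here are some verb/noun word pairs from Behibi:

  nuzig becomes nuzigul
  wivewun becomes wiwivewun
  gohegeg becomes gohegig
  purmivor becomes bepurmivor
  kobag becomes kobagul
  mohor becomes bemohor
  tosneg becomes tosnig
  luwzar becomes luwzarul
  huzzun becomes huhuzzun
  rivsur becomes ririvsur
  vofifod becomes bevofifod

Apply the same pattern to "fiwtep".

fiwtip

tosneg and kobag both end in -g yet inflect differently (tosnig, kobagul), so the final letter is not what conditions the rule; the last vowel is.
"fiwtep" has last vowel 'e'. The stems whose last vowel is 'e' (tosneg → tosnig, gohegeg → gohegig) change the last vowel to 'i'.
The other patterns: stems whose last vowel is 'o' add the prefix be-; stems whose last vowel is 'a' or 'i' add -ul; stems whose last vowel is 'u' repeat the first consonant+vowel as a prefix.
So fiwtep → fiwtip.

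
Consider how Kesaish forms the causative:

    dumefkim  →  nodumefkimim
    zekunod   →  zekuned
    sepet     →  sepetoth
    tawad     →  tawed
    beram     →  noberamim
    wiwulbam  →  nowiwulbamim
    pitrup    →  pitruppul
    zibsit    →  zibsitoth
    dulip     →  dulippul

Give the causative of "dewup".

"dewup" ends in -p. The stems ending in -p (dulip → dulippul, pitrup → pitruppul) double the final consonant and add -ul.
The other patterns: stems ending in -m add no- … -im around the stem; stems ending in -t add -oth; stems ending in -d change the last vowel to 'e'.
So dewup → dewuppul.

dewuppul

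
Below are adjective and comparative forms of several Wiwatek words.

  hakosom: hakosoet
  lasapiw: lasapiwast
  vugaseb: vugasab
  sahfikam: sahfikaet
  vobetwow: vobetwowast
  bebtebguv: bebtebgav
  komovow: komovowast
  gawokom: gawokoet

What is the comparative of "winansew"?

winansewast

"winansew" ends in -w. The stems ending in -w (lasapiw → lasapiwast, vobetwow → vobetwowast, komovow → komovowast) add -ast.
The other patterns: stems ending in -m drop the final letter and add -et; stems ending in -b or -v change the last vowel to 'a'.
So winansew → winansewast.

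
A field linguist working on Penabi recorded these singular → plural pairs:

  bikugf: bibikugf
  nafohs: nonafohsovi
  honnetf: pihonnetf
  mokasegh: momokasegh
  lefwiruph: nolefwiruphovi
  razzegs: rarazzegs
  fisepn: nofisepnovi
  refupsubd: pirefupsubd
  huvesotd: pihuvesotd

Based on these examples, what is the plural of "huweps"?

nohuwepsovi

mokasegh and lefwiruph both end in -h yet inflect differently (momokasegh, nolefwiruphovi), so the final letter is not what conditions the rule; the second-to-last letter is.
"huweps" has second-to-last letter 'p'. The stems whose second-to-last letter is 'p' (lefwiruph → nolefwiruphovi, fisepn → nofisepnovi) add no- … -ovi around the stem.
The other patterns: stems whose second-to-last letter is 'g' repeat the first consonant+vowel as a prefix; stems whose second-to-last letter is 'b' or 't' add the prefix pi-.
So huweps → nohuwepsovi.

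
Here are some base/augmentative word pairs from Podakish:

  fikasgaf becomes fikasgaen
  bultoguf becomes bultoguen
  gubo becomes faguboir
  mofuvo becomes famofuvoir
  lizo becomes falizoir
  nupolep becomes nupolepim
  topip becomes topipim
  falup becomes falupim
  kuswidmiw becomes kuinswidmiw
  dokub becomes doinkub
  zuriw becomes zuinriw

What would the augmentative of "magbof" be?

bultoguf and falup both have last vowel 'u' yet inflect differently (bultoguen, falupim), so the last vowel is not what conditions the rule; the final letter is.
"magbof" ends in -f. The stems ending in -f (fikasgaf → fikasgaen, bultoguf → bultoguen) drop the final letter and add -en.
So magbof → magboen.

magboen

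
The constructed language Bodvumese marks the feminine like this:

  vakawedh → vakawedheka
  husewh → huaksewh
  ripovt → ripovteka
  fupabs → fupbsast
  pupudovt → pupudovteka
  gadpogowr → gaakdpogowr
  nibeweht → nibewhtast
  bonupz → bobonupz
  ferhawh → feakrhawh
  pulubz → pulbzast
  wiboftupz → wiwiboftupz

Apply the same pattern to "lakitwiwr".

vakawedh and husewh both end in -h yet inflect differently (vakawedheka, huaksewh), so the final letter is not what conditions the rule; the second-to-last letter is.
"lakitwiwr" has second-to-last letter 'w'. The stems whose second-to-last letter is 'w' (husewh → huaksewh, gadpogowr → gaakdpogowr, ferhawh → feakrhawh) insert -ak- after the first vowel.
The other patterns: stems whose second-to-last letter is 'd' or 'v' add -eka; stems whose second-to-last letter is 'p' repeat the first consonant+vowel as a prefix; stems whose second-to-last letter is 'b' or 'h' delete the last vowel and add -ast.
So lakitwiwr → laakkitwiwr.

laakkitwiwr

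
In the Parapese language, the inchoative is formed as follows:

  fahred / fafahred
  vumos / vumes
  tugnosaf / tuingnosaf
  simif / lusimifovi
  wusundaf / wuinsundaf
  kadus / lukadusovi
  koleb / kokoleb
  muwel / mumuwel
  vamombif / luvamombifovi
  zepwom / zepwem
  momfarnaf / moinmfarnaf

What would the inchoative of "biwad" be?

biinwad

wusundaf and simif both end in -f yet inflect differently (wuinsundaf, lusimifovi), so the final letter is not what conditions the rule; the last vowel is.
"biwad" has last vowel 'a'. The stems whose last vowel is 'a' (wusundaf → wuinsundaf, tugnosaf → tuingnosaf, momfarnaf → moinmfarnaf) insert -in- after the first vowel.
The other patterns: stems whose last vowel is 'e' repeat the first consonant+vowel as a prefix; stems whose last vowel is 'o' change the last vowel to 'e'; stems whose last vowel is 'i' or 'u' add lu- … -ovi around the stem.
So biwad → biinwad.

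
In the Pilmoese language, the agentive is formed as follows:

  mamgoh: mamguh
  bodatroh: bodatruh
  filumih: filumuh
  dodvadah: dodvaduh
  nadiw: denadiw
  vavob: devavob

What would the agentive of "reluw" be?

filumih and nadiw both have last vowel 'i' yet inflect differently (filumuh, denadiw), so the last vowel is not what conditions the rule; the final letter is.
"reluw" ends in -w. The one such stem in the data (nadiw → denadiw) adds the prefix de-, so the same rule applies.
So reluw → dereluw.

dereluw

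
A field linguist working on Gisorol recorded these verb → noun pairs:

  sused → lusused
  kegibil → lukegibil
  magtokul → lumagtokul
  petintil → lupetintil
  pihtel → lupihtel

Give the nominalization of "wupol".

luwupol

Every pair shown (sused → lusused, kegibil → lukegibil, magtokul → lumagtokul, …) follows the same rule: add the prefix lu-.
So wupol → luwupol.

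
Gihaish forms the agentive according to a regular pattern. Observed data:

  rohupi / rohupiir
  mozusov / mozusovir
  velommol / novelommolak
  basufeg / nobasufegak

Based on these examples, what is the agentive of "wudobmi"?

mozusov and velommol both have last vowel 'o' yet inflect differently (mozusovir, novelommolak), so the last vowel is not what conditions the rule; the final letter is.
"wudobmi" ends in -i. The one such stem in the data (rohupi → rohupiir) adds -ir, so the same rule applies.
The other pattern: stems ending in -g or -l add no- … -ak around the stem.
So wudobmi → wudobmiir.

wudobmiir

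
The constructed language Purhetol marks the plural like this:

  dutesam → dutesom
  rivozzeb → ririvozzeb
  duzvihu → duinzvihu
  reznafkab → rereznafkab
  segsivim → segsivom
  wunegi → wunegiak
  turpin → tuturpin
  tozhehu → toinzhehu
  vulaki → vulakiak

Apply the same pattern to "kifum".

kifom

segsivim and wunegi both have last vowel 'i' yet inflect differently (segsivom, wunegiak), so the last vowel is not what conditions the rule; the final letter is.
"kifum" ends in -m. The stems ending in -m (dutesam → dutesom, segsivim → segsivom) change the last vowel to 'o'.
So kifum → kifom.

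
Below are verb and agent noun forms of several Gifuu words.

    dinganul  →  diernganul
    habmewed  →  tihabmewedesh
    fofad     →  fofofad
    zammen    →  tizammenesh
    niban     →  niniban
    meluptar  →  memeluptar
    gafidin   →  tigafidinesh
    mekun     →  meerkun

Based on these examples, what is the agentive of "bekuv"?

mekun and niban both end in -n yet inflect differently (meerkun, niniban), so the final letter is not what conditions the rule; the last vowel is.
"bekuv" has last vowel 'u'. The stems whose last vowel is 'u' (mekun → meerkun, dinganul → diernganul) insert -er- after the first vowel.
So bekuv → beerkuv.

beerkuv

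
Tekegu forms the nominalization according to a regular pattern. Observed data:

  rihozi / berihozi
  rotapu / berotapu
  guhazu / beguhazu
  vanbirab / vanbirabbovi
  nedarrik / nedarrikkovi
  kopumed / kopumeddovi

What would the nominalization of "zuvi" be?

"zuvi" ends in a vowel. The stems ending in a vowel (rihozi → berihozi, rotapu → berotapu, guhazu → beguhazu) add the prefix be-.
The other pattern: stems ending in a consonant double the final consonant and add -ovi.
So zuvi → bezuvi.

bezuvi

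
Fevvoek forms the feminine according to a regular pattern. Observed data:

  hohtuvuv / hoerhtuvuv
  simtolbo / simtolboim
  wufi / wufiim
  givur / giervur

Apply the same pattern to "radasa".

radasaim

simtolbo and hohtuvuv both have 3 vowels yet inflect differently (simtolboim, hoerhtuvuv), so the number of vowels is not what conditions the rule; whether the stem ends in a vowel or a consonant is.
"radasa" ends in a vowel. The stems ending in a vowel (simtolbo → simtolboim, wufi → wufiim) add -im.
The other pattern: stems ending in a consonant insert -er- after the first vowel.
So radasa → radasaim.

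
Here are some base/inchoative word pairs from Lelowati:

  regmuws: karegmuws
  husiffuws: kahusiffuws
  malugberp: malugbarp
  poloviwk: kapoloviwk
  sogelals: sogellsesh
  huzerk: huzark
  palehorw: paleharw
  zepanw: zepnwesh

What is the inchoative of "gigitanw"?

gigitnwesh

"gigitanw" has second-to-last letter 'n'. The one such stem in the data (zepanw → zepnwesh) deletes the last vowel and adds -esh (as does sogelals), so the same rule applies.
The other patterns: stems whose second-to-last letter is 'r' change the last vowel to 'a'; stems whose second-to-last letter is 'w' add the prefix ka-.
So gigitanw → gigitnwesh.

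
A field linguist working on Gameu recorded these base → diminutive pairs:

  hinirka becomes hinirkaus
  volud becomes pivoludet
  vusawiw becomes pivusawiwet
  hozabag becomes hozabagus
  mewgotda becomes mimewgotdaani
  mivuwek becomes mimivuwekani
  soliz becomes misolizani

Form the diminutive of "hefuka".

hefukaus

hinirka and mewgotda both end in -a yet inflect differently (hinirkaus, mimewgotdaani), so the final letter is not what conditions the rule; the first letter is.
"hefuka" begins with h-. The stems beginning with h- (hinirka → hinirkaus, hozabag → hozabagus) add -us.
The other patterns: stems beginning with v- add pi- … -et around the stem; stems beginning with m- or s- add mi- … -ani around the stem.
So hefuka → hefukaus.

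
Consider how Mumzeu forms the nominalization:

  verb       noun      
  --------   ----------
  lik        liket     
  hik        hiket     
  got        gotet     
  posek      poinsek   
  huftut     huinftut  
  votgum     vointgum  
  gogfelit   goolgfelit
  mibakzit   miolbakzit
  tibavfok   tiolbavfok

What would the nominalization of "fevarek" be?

"fevarek" has 3 vowels. The stems with 3 vowels (gogfelit → goolgfelit, mibakzit → miolbakzit, tibavfok → tiolbavfok) insert -ol- after the first vowel.
The other patterns: stems with 1 vowel add -et; stems with 2 vowels insert -in- after the first vowel.
So fevarek → feolvarek.

feolvarek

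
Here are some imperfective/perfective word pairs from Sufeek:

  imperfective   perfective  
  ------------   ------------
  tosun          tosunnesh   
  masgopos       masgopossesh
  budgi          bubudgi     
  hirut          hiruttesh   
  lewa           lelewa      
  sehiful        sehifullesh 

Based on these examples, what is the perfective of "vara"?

budgi and tosun both have 2 vowels yet inflect differently (bubudgi, tosunnesh), so the number of vowels is not what conditions the rule; whether the stem ends in a vowel or a consonant is.
"vara" ends in a vowel. The stems ending in a vowel (budgi → bubudgi, lewa → lelewa) repeat the first consonant+vowel as a prefix.
So vara → vavara.

vavara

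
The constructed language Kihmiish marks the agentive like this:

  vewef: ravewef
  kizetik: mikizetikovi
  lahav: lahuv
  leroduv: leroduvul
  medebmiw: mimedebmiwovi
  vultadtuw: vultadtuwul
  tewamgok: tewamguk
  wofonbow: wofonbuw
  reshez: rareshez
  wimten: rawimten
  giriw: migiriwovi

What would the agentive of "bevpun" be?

"bevpun" has last vowel 'u'. The stems whose last vowel is 'u' (leroduv → leroduvul, vultadtuw → vultadtuwul) add -ul.
The other patterns: stems whose last vowel is 'e' add the prefix ra-; stems whose last vowel is 'a' or 'o' change the last vowel to 'u'; stems whose last vowel is 'i' add mi- … -ovi around the stem.
So bevpun → bevpunul.

bevpunul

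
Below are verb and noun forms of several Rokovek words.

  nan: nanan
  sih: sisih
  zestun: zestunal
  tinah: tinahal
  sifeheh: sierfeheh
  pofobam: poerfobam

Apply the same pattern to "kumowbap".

kuermowbap

nan and zestun both end in -n yet inflect differently (nanan, zestunal), so the final letter is not what conditions the rule; the number of vowels is.
"kumowbap" has 3 vowels. The stems with 3 vowels (sifeheh → sierfeheh, pofobam → poerfobam) insert -er- after the first vowel.
The other patterns: stems with 1 vowel repeat the first consonant+vowel as a prefix; stems with 2 vowels add -al.
So kumowbap → kuermowbap.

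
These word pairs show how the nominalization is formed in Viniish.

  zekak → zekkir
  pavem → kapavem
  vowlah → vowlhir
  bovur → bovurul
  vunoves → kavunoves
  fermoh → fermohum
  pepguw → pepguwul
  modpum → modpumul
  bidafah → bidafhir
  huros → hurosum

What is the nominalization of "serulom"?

vowlah and fermoh both end in -h yet inflect differently (vowlhir, fermohum), so the final letter is not what conditions the rule; the last vowel is.
"serulom" has last vowel 'o'. The stems whose last vowel is 'o' (huros → hurosum, fermoh → fermohum) add -um.
So serulom → serulomum.

serulomum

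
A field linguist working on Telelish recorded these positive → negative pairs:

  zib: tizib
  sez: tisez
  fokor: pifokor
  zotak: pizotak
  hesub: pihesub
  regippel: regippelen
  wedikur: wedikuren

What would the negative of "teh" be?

"teh" has 1 vowel. The stems with 1 vowel (zib → tizib, sez → tisez) add the prefix ti-.
So teh → titeh.

titeh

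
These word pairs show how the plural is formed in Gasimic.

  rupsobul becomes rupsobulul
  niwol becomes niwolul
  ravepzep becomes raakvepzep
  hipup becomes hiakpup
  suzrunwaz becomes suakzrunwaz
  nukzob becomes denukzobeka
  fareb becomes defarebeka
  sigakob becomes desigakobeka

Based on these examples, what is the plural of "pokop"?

poakkop

"pokop" ends in -p. The stems ending in -p (ravepzep → raakvepzep, hipup → hiakpup) insert -ak- after the first vowel.
The other patterns: stems ending in -l add -ul; stems ending in -b add de- … -eka around the stem.
So pokop → poakkop.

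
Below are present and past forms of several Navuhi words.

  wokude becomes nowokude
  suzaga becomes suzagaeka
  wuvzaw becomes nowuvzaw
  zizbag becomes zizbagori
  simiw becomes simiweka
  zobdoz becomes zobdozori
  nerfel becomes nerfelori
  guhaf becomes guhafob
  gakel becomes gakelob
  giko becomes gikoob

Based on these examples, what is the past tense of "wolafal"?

nowolafal

"wolafal" begins with w-. The stems beginning with w- (wokude → nowokude, wuvzaw → nowuvzaw) add the prefix no-.
The other patterns: stems beginning with g- add -ob; stems beginning with s- add -eka; stems beginning with n- or z- add -ori.
So wolafal → nowolafal.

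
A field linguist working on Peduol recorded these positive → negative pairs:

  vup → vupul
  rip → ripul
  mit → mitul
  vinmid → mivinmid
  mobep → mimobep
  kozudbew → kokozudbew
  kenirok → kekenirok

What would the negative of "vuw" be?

vuwul

vup and mobep both end in -p yet inflect differently (vupul, mimobep), so the final letter is not what conditions the rule; the number of vowels is.
"vuw" has 1 vowel. The stems with 1 vowel (vup → vupul, rip → ripul, mit → mitul) add -ul.
The other patterns: stems with 2 vowels add the prefix mi-; stems with 3 vowels repeat the first consonant+vowel as a prefix.
So vuw → vuwul.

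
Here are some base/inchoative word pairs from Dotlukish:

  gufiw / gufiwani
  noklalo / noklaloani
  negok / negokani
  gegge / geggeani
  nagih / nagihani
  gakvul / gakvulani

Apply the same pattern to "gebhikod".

gebhikodani

Every pair shown (gufiw → gufiwani, noklalo → noklaloani, negok → negokani, …) follows the same rule: add -ani.
So gebhikod → gebhikodani.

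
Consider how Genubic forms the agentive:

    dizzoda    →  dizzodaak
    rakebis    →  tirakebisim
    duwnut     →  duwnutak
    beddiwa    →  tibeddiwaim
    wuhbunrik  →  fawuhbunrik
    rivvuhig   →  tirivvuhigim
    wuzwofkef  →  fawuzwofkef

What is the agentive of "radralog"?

tiradralogim

dizzoda and beddiwa both end in -a yet inflect differently (dizzodaak, tibeddiwaim), so the final letter is not what conditions the rule; the first letter is.
"radralog" begins with r-. The stems beginning with r- (rivvuhig → tirivvuhigim, rakebis → tirakebisim) add ti- … -im around the stem.
The other patterns: stems beginning with d- add -ak; stems beginning with w- add the prefix fa-.
So radralog → tiradralogim.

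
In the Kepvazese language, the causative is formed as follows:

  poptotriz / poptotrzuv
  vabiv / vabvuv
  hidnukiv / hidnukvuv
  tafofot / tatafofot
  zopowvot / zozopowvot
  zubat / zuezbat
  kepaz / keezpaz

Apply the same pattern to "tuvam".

tuezvam

tafofot and zubat both end in -t yet inflect differently (tatafofot, zuezbat), so the final letter is not what conditions the rule; the last vowel is.
"tuvam" has last vowel 'a'. The stems whose last vowel is 'a' (zubat → zuezbat, kepaz → keezpaz) insert -ez- after the first vowel.
So tuvam → tuezvam.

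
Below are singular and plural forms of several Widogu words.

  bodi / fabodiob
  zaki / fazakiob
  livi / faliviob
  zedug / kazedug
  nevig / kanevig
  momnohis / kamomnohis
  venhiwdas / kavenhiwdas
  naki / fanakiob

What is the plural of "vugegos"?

livi and nevig both have last vowel 'i' yet inflect differently (faliviob, kanevig), so the last vowel is not what conditions the rule; the final letter is.
"vugegos" ends in -s. The stems ending in -s (momnohis → kamomnohis, venhiwdas → kavenhiwdas) add the prefix ka-.
So vugegos → kavugegos.

kavugegos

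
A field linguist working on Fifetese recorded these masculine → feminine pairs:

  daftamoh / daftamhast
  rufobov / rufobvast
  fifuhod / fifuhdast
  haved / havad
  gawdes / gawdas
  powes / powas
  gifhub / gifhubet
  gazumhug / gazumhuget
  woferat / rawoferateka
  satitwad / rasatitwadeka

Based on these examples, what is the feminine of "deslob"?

fifuhod and haved both end in -d yet inflect differently (fifuhdast, havad), so the final letter is not what conditions the rule; the last vowel is.
"deslob" has last vowel 'o'. The stems whose last vowel is 'o' (daftamoh → daftamhast, rufobov → rufobvast, fifuhod → fifuhdast) delete the last vowel and add -ast.
So deslob → deslbast.

deslbast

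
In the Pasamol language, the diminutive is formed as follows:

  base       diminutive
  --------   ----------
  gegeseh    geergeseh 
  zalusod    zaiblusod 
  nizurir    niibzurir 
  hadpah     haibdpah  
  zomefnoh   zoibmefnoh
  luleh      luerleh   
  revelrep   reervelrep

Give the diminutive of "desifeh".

deersifeh

luleh and hadpah both end in -h yet inflect differently (luerleh, haibdpah), so the final letter is not what conditions the rule; the last vowel is.
"desifeh" has last vowel 'e'. The stems whose last vowel is 'e' (luleh → luerleh, gegeseh → geergeseh, revelrep → reervelrep) insert -er- after the first vowel.
The other pattern: stems whose last vowel is 'a', 'i' or 'o' insert -ib- after the first vowel.
So desifeh → deersifeh.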